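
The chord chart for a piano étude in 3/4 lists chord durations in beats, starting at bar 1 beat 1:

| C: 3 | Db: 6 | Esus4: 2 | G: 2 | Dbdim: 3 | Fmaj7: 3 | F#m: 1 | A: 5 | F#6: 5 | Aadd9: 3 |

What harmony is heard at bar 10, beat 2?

F#6

Beat 2 of bar 10 is beat (10−1)×3 + 2 = 29 overall.
Running totals: C ends at 3, Db ends at 9, Esus4 ends at 11, G ends at 13, Dbdim ends at 16, Fmaj7 ends at 19, F#m ends at 20, A ends at 25, F#6 ends at 30.
Beat 29 falls within F#6.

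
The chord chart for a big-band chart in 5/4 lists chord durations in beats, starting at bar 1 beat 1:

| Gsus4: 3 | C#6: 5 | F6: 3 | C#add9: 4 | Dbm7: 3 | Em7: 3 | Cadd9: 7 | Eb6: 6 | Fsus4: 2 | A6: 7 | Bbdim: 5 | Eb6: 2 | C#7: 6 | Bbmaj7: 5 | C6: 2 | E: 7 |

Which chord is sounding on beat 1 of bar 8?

Fsus4

Beat 1 of bar 8 is beat (8−1)×5 + 1 = 36 overall.
Running totals: Gsus4 ends at 3, C#6 ends at 8, F6 ends at 11, C#add9 ends at 15, Dbm7 ends at 18, Em7 ends at 21, Cadd9 ends at 28, Eb6 ends at 34, Fsus4 ends at 36.
Beat 36 falls within Fsus4.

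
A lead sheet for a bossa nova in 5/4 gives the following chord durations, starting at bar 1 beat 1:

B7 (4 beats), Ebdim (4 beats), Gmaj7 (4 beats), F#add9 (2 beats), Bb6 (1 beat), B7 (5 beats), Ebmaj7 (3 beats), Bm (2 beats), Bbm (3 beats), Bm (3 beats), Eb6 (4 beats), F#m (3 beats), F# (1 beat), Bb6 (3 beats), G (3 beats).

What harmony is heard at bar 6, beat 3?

Beat 3 of bar 6 is beat (6−1)×5 + 3 = 28 overall.
Running totals: B7 ends at 4, Ebdim ends at 8, Gmaj7 ends at 12, F#add9 ends at 14, Bb6 ends at 15, B7 ends at 20, Ebmaj7 ends at 23, Bm ends at 25, Bbm ends at 28.
Beat 28 falls within Bbm.

Bbm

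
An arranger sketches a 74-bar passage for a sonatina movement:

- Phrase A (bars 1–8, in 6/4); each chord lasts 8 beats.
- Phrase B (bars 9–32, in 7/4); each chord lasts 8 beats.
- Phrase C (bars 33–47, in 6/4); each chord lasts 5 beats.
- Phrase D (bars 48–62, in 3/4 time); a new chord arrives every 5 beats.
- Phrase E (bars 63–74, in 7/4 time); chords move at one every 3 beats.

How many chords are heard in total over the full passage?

A has 48 beats and chords last 8 each, so 6 chords.
B has 168 beats and chords last 8 each, so 21 chords.
C has 90 beats and chords last 5 each, so 18 chords.
D has 45 beats and chords last 5 each, so 9 chords.
E has 84 beats and chords last 3 each, so 28 chords.
Total: 6 + 21 + 18 + 9 + 28 = 82.

82 chords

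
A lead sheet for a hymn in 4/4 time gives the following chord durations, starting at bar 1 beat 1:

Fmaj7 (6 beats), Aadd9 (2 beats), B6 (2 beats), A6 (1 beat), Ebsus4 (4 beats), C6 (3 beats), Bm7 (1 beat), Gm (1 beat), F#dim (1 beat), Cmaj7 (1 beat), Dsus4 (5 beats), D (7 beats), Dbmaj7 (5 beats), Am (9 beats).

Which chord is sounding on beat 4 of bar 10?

Am

Beat 4 of bar 10 is beat (10−1)×4 + 4 = 40 overall.
Running totals: Fmaj7 ends at 6, Aadd9 ends at 8, B6 ends at 10, A6 ends at 11, Ebsus4 ends at 15, C6 ends at 18, Bm7 ends at 19, Gm ends at 20, F#dim ends at 21, Cmaj7 ends at 22, Dsus4 ends at 27, D ends at 34, Dbmaj7 ends at 39, Am ends at 48.
Beat 40 falls within Am.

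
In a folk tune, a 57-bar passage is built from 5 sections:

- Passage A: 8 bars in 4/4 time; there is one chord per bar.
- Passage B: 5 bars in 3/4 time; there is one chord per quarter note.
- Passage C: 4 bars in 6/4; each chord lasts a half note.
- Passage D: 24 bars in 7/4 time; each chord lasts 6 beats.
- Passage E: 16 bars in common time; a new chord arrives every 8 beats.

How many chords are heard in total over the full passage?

A: 8·4 = 32 beats, 32/4 = 8 chords.
B: 5·3 = 15 beats, 15/1 = 15 chords.
C: 4·6 = 24 beats, 24/2 = 12 chords.
D: 24·7 = 168 beats, 168/6 = 28 chords.
E: 16·4 = 64 beats, 64/8 = 8 chords.
Total: 8 + 15 + 12 + 28 + 8 = 71.

71 chords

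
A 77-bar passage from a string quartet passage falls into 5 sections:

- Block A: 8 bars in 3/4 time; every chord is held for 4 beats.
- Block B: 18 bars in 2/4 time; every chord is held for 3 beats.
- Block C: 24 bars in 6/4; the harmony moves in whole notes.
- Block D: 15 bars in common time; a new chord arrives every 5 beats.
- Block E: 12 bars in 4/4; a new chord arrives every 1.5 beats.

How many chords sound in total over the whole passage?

A: 8·3 = 24 beats, 24/4 = 6 chords.
B: 18·2 = 36 beats, 36/3 = 12 chords.
C: 24·6 = 144 beats, 144/4 = 36 chords.
D: 15·4 = 60 beats, 60/5 = 12 chords.
E: 12·4 = 48 beats, 48/1.5 = 32 chords.
Total: 6 + 12 + 36 + 12 + 32 = 98.

98 chords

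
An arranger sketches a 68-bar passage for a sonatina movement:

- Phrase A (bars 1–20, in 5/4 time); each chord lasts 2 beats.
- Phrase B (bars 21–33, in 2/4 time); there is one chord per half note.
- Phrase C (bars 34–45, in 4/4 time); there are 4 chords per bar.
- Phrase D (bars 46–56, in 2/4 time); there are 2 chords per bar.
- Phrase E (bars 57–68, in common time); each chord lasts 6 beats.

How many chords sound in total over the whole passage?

A has 100 beats and chords last 2 each, so 50 chords.
B has 26 beats and chords last 2 each, so 13 chords.
C has 48 beats and chords last 1 each, so 48 chords.
D has 22 beats and chords last 1 each, so 22 chords.
E has 48 beats and chords last 6 each, so 8 chords.
Total: 50 + 13 + 48 + 22 + 8 = 141.

141 chords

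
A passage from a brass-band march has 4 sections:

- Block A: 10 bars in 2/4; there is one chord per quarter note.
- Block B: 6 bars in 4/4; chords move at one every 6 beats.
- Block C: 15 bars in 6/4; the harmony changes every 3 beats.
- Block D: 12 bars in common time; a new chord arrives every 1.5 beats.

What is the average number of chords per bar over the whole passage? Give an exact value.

2 chords per bar

A: 10 × 2 = 20 beats ÷ 1 = 20 chords.
B: 6 × 4 = 24 beats ÷ 6 = 4 chords.
C: 15 × 6 = 90 beats ÷ 3 = 30 chords.
D: 12 × 4 = 48 beats ÷ 1.5 = 32 chords.
Overall: 86 chords over 43 bars → 86/43 = 2 chords per bar.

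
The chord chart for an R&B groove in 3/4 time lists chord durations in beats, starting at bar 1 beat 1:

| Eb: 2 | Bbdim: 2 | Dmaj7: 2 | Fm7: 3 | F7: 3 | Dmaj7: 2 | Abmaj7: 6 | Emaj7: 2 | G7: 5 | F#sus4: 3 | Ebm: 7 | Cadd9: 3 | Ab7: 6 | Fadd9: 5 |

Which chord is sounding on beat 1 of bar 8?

Beat 1 of bar 8 is beat (8−1)×3 + 1 = 22 overall.
Running totals: Eb ends at 2, Bbdim ends at 4, Dmaj7 ends at 6, Fm7 ends at 9, F7 ends at 12, Dmaj7 ends at 14, Abmaj7 ends at 20, Emaj7 ends at 22.
Beat 22 falls within Emaj7.

Emaj7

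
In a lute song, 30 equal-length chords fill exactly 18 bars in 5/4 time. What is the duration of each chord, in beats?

18 bars × 5 beats/bar = 90 beats total.
90 beats ÷ 30 chords = 3 beats per chord.
(That is a dotted half note.)

3 beats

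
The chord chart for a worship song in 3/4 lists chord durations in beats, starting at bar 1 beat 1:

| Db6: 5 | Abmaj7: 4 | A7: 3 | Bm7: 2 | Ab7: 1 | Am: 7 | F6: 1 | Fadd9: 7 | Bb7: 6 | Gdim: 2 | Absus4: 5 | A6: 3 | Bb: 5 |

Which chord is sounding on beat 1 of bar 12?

Beat 1 of bar 12 is beat (12−1)×3 + 1 = 34 overall.
Running totals: Db6 ends at 5, Abmaj7 ends at 9, A7 ends at 12, Bm7 ends at 14, Ab7 ends at 15, Am ends at 22, F6 ends at 23, Fadd9 ends at 30, Bb7 ends at 36.
Beat 34 falls within Bb7.

Bb7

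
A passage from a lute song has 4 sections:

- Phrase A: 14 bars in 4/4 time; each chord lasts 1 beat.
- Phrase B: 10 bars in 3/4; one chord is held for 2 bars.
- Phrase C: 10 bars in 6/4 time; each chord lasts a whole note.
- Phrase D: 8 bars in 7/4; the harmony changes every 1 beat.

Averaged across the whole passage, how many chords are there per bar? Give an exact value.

22/7 chords per bar

A: 14 × 4 = 56 beats ÷ 1 = 56 chords.
B: 10 × 3 = 30 beats ÷ 6 = 5 chords.
C: 10 × 6 = 60 beats ÷ 4 = 15 chords.
D: 8 × 7 = 56 beats ÷ 1 = 56 chords.
Overall: 132 chords over 42 bars → 132/42 = 22/7 chords per bar.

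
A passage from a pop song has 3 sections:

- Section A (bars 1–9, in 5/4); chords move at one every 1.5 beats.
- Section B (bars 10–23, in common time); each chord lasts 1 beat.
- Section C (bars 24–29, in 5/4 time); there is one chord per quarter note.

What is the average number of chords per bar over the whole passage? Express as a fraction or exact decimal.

4 chords per bar

A: 9 bars of 5 beats is 45 beats; at 1.5 beats each that's 30 chords.
B: 14 bars of 4 beats is 56 beats; at 1 beat each that's 56 chords.
C: 6 bars of 5 beats is 30 beats; at 1 beat each that's 30 chords.
Overall: 116 chords over 29 bars → 116/29 = 4 chords per bar.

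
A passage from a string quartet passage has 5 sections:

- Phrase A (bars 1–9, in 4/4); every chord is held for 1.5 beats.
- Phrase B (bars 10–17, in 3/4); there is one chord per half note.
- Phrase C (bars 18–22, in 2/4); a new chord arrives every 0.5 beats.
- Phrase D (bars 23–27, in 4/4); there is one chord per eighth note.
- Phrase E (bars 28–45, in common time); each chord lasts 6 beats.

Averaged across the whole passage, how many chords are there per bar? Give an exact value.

A: 9 bars of 4 beats is 36 beats; at 1.5 beats each that's 24 chords.
B: 8 bars of 3 beats is 24 beats; at 2 beats each that's 12 chords.
C: 5 bars of 2 beats is 10 beats; at 0.5 beats each that's 20 chords.
D: 5 bars of 4 beats is 20 beats; at 0.5 beats each that's 40 chords.
E: 18 bars of 4 beats is 72 beats; at 6 beats each that's 12 chords.
Overall: 108 chords over 45 bars → 108/45 = 2.4 chords per bar.

2.4 chords per bar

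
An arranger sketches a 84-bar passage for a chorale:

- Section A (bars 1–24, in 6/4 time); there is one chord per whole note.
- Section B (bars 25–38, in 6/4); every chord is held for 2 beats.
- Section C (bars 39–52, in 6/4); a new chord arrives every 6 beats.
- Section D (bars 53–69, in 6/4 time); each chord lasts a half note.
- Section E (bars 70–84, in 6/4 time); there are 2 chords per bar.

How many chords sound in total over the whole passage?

173 chords

A: 24·6 = 144 beats, 144/4 = 36 chords.
B: 14·6 = 84 beats, 84/2 = 42 chords.
C: 14·6 = 84 beats, 84/6 = 14 chords.
D: 17·6 = 102 beats, 102/2 = 51 chords.
E: 15·6 = 90 beats, 90/3 = 30 chords.
Total: 36 + 42 + 14 + 51 + 30 = 173.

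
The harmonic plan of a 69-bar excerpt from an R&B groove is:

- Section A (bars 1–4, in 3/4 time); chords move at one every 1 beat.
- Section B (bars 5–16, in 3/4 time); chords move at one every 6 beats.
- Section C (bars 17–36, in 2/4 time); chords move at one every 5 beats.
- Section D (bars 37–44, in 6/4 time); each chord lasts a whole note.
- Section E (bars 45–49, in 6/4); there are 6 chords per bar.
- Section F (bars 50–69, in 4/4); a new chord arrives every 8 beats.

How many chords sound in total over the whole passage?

A: 4 bars × 3 beats = 12 beats; 1 beat/chord → 12 chords.
B: 12 bars × 3 beats = 36 beats; 6 beats/chord → 6 chords.
C: 20 bars × 2 beats = 40 beats; 5 beats/chord → 8 chords.
D: 8 bars × 6 beats = 48 beats; 4 beats/chord → 12 chords.
E: 5 bars × 6 beats = 30 beats; 1 beat/chord → 30 chords.
F: 20 bars × 4 beats = 80 beats; 8 beats/chord → 10 chords.
Total: 12 + 6 + 8 + 12 + 30 + 10 = 78.

78 chords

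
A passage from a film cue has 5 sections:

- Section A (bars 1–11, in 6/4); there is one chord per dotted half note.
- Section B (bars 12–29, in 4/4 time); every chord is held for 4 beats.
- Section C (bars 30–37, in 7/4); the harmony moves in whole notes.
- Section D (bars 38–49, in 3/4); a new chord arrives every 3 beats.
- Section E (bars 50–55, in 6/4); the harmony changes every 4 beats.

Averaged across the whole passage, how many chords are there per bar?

A: 11 × 6 = 66 beats ÷ 3 = 22 chords.
B: 18 × 4 = 72 beats ÷ 4 = 18 chords.
C: 8 × 7 = 56 beats ÷ 4 = 14 chords.
D: 12 × 3 = 36 beats ÷ 3 = 12 chords.
E: 6 × 6 = 36 beats ÷ 4 = 9 chords.
Overall: 75 chords over 55 bars → 75/55 = 15/11 chords per bar.

15/11 chords per bar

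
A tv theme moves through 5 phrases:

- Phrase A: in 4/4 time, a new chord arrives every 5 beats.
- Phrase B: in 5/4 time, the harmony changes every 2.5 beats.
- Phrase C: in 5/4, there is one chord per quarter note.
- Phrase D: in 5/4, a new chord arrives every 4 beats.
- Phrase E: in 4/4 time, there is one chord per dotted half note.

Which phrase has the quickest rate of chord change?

Phrase C

A: 4/5 = 0.8 chords/bar.
B: 5/2.5 = 2 chords/bar.
C: 5/1 = 5 chords/bar.
D: 5/4 = 1.25 chords/bar.
E: 4/3 = 4/3 chords/bar.
Fastest is C at 5 chords/bar.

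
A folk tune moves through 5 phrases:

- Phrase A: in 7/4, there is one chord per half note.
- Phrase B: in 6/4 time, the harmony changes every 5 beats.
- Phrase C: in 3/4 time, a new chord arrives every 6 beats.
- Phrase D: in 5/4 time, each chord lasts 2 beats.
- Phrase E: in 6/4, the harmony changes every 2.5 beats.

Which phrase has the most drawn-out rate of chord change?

Phrase C

A: 7 beats/bar ÷ 2 beats/chord = 3.5 chords/bar.
B: 6 beats/bar ÷ 5 beats/chord = 1.2 chords/bar.
C: 3 beats/bar ÷ 6 beats/chord = 0.5 chords/bar.
D: 5 beats/bar ÷ 2 beats/chord = 2.5 chords/bar.
E: 6 beats/bar ÷ 2.5 beats/chord = 2.4 chords/bar.
Slowest is C at 0.5 chords/bar.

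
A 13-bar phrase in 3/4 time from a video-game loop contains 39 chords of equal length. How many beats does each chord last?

13 bars × 3 beats/bar = 39 beats total.
39 beats ÷ 39 chords = 1 beats per chord.
(That is a quarter note.)

1 beat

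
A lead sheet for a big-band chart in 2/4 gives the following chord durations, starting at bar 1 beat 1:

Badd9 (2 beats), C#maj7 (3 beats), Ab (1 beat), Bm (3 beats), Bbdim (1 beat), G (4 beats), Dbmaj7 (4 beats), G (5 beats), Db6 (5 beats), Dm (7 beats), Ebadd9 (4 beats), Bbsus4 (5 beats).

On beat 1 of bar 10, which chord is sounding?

G

Beat 1 of bar 10 is beat (10−1)×2 + 1 = 19 overall.
Running totals: Badd9 ends at 2, C#maj7 ends at 5, Ab ends at 6, Bm ends at 9, Bbdim ends at 10, G ends at 14, Dbmaj7 ends at 18, G ends at 23.
Beat 19 falls within G.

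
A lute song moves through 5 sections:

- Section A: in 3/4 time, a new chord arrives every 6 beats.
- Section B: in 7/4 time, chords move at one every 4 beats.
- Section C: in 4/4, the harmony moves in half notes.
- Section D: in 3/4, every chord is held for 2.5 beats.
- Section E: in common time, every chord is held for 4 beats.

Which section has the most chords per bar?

Section C

A: 3 beats/bar ÷ 6 beats/chord = 0.5 chords/bar.
B: 7 beats/bar ÷ 4 beats/chord = 1.75 chords/bar.
C: 4 beats/bar ÷ 2 beats/chord = 2 chords/bar.
D: 3 beats/bar ÷ 2.5 beats/chord = 1.2 chords/bar.
E: 4 beats/bar ÷ 4 beats/chord = 1 chord/bar.
Fastest is C at 2 chords/bar.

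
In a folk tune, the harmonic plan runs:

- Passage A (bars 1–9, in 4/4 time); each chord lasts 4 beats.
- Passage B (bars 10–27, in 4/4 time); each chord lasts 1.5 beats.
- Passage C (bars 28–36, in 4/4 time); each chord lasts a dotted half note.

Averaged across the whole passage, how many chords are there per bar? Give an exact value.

23/12 chords per bar

A: 9 bars of 4 beats is 36 beats; at 4 beats each that's 9 chords.
B: 18 bars of 4 beats is 72 beats; at 1.5 beats each that's 48 chords.
C: 9 bars of 4 beats is 36 beats; at 3 beats each that's 12 chords.
Overall: 69 chords over 36 bars → 69/36 = 23/12 chords per bar.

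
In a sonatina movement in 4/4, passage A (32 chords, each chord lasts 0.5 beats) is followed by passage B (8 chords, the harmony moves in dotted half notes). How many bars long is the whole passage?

A: 32 × 0.5 = 16 beats = 4 bars.
B: 8 × 3 = 24 beats = 6 bars.
Total: 4 + 6 = 10 bars.

10 bars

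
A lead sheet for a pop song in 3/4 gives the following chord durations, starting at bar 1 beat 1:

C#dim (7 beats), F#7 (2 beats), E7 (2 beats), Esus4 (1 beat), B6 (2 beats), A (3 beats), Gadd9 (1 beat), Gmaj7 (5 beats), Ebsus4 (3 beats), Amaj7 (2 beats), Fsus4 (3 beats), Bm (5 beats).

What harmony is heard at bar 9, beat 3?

Amaj7

Beat 3 of bar 9 is beat (9−1)×3 + 3 = 27 overall.
Running totals: C#dim ends at 7, F#7 ends at 9, E7 ends at 11, Esus4 ends at 12, B6 ends at 14, A ends at 17, Gadd9 ends at 18, Gmaj7 ends at 23, Ebsus4 ends at 26, Amaj7 ends at 28.
Beat 27 falls within Amaj7.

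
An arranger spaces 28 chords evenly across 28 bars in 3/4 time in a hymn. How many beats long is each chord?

28 bars × 3 beats/bar = 84 beats total.
84 beats ÷ 28 chords = 3 beats per chord.
(That is a dotted half note.)

3 beats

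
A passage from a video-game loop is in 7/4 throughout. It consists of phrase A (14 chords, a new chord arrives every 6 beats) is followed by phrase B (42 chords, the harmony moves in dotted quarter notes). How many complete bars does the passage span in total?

21 bars

A: 14 × 6 = 84 beats = 12 bars.
B: 42 × 1.5 = 63 beats = 9 bars.
Total: 12 + 9 = 21 bars.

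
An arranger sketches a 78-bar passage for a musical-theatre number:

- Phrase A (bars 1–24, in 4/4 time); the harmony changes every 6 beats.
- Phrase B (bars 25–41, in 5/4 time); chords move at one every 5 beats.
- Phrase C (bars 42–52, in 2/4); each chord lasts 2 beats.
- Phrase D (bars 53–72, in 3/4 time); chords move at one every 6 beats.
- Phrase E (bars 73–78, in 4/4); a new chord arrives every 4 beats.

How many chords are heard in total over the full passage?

60 chords

A: 24 bars × 4 beats = 96 beats; 6 beats/chord → 16 chords.
B: 17 bars × 5 beats = 85 beats; 5 beats/chord → 17 chords.
C: 11 bars × 2 beats = 22 beats; 2 beats/chord → 11 chords.
D: 20 bars × 3 beats = 60 beats; 6 beats/chord → 10 chords.
E: 6 bars × 4 beats = 24 beats; 4 beats/chord → 6 chords.
Total: 16 + 17 + 11 + 10 + 6 = 60.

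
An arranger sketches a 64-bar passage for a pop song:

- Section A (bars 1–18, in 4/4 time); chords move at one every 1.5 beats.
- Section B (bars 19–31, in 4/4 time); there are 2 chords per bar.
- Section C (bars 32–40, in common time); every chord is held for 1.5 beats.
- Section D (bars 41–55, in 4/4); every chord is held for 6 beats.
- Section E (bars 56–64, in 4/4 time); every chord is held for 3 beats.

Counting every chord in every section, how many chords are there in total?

A has 72 beats and chords last 1.5 each, so 48 chords.
B has 52 beats and chords last 2 each, so 26 chords.
C has 36 beats and chords last 1.5 each, so 24 chords.
D has 60 beats and chords last 6 each, so 10 chords.
E has 36 beats and chords last 3 each, so 12 chords.
Total: 48 + 26 + 24 + 10 + 12 = 120.

120 chords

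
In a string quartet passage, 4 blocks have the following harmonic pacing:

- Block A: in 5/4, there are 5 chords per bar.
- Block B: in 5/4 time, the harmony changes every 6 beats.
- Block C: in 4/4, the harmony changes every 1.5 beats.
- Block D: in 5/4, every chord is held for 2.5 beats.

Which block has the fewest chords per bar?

A: 5/1 = 5 chords/bar.
B: 5/6 = 5/6 chords/bar.
C: 4/1.5 = 8/3 chords/bar.
D: 5/2.5 = 2 chords/bar.
Slowest is B at 5/6 chords/bar.

Block B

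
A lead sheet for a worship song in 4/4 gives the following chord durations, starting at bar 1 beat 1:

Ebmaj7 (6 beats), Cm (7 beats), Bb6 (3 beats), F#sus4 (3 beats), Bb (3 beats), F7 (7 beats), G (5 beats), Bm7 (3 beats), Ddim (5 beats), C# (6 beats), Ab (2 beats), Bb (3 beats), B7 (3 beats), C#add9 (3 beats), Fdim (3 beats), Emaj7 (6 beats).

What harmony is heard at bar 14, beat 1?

Bb

Beat 1 of bar 14 is beat (14−1)×4 + 1 = 53 overall.
Running totals: Ebmaj7 ends at 6, Cm ends at 13, Bb6 ends at 16, F#sus4 ends at 19, Bb ends at 22, F7 ends at 29, G ends at 34, Bm7 ends at 37, Ddim ends at 42, C# ends at 48, Ab ends at 50, Bb ends at 53.
Beat 53 falls within Bb.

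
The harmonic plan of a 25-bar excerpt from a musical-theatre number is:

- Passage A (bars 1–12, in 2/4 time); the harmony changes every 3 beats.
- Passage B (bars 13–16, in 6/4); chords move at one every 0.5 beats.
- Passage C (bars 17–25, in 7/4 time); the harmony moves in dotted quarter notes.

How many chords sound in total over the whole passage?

A: 12 bars × 2 beats = 24 beats; 3 beats/chord → 8 chords.
B: 4 bars × 6 beats = 24 beats; 0.5 beats/chord → 48 chords.
C: 9 bars × 7 beats = 63 beats; 1.5 beats/chord → 42 chords.
Total: 8 + 48 + 42 = 98.

98 chords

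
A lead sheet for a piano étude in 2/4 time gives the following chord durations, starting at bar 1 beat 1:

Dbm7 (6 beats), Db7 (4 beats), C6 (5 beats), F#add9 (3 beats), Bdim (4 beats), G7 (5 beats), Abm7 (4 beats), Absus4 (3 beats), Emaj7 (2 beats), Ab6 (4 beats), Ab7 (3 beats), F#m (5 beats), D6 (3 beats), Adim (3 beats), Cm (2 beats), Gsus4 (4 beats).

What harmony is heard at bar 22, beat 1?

Ab7

Beat 1 of bar 22 is beat (22−1)×2 + 1 = 43 overall.
Running totals: Dbm7 ends at 6, Db7 ends at 10, C6 ends at 15, F#add9 ends at 18, Bdim ends at 22, G7 ends at 27, Abm7 ends at 31, Absus4 ends at 34, Emaj7 ends at 36, Ab6 ends at 40, Ab7 ends at 43.
Beat 43 falls within Ab7.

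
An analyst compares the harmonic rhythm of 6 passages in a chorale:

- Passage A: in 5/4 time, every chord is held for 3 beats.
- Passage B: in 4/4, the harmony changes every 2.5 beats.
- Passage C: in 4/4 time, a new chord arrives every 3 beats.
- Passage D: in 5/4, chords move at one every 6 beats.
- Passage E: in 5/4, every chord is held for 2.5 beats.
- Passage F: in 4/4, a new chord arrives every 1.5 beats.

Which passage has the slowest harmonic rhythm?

A: 5/3 = 5/3 chords/bar.
B: 4/2.5 = 1.6 chords/bar.
C: 4/3 = 4/3 chords/bar.
D: 5/6 = 5/6 chords/bar.
E: 5/2.5 = 2 chords/bar.
F: 4/1.5 = 8/3 chords/bar.
Slowest is D at 5/6 chords/bar.

Passage D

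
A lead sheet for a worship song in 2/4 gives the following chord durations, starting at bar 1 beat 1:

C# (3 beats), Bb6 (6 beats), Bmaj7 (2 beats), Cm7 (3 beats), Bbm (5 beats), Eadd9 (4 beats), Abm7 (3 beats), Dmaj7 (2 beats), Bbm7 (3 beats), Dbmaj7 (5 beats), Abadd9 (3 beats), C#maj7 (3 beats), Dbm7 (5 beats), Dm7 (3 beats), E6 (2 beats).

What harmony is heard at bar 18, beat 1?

Dbmaj7

Beat 1 of bar 18 is beat (18−1)×2 + 1 = 35 overall.
Running totals: C# ends at 3, Bb6 ends at 9, Bmaj7 ends at 11, Cm7 ends at 14, Bbm ends at 19, Eadd9 ends at 23, Abm7 ends at 26, Dmaj7 ends at 28, Bbm7 ends at 31, Dbmaj7 ends at 36.
Beat 35 falls within Dbmaj7.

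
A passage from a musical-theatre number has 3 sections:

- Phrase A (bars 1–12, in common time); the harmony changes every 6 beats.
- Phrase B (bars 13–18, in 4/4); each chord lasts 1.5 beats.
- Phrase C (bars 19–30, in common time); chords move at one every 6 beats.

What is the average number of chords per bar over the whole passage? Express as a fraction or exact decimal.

16/15 chords per bar

A: 12 bars of 4 beats is 48 beats; at 6 beats each that's 8 chords.
B: 6 bars of 4 beats is 24 beats; at 1.5 beats each that's 16 chords.
C: 12 bars of 4 beats is 48 beats; at 6 beats each that's 8 chords.
Overall: 32 chords over 30 bars → 32/30 = 16/15 chords per bar.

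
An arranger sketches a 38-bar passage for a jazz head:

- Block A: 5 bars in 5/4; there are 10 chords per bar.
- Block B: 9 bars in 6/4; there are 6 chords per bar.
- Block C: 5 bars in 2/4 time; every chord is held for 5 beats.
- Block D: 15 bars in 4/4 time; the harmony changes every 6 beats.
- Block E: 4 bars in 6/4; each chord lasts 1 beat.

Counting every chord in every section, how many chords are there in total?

140 chords

A: 5·5 = 25 beats, 25/0.5 = 50 chords.
B: 9·6 = 54 beats, 54/1 = 54 chords.
C: 5·2 = 10 beats, 10/5 = 2 chords.
D: 15·4 = 60 beats, 60/6 = 10 chords.
E: 4·6 = 24 beats, 24/1 = 24 chords.
Total: 50 + 54 + 2 + 10 + 24 = 140.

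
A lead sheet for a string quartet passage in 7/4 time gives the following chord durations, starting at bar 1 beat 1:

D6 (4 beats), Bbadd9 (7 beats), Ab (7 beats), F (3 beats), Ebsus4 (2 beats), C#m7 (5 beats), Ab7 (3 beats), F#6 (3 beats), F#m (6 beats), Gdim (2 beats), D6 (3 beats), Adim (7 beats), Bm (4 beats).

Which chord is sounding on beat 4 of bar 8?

Beat 4 of bar 8 is beat (8−1)×7 + 4 = 53 overall.
Running totals: D6 ends at 4, Bbadd9 ends at 11, Ab ends at 18, F ends at 21, Ebsus4 ends at 23, C#m7 ends at 28, Ab7 ends at 31, F#6 ends at 34, F#m ends at 40, Gdim ends at 42, D6 ends at 45, Adim ends at 52, Bm ends at 56.
Beat 53 falls within Bm.

Bm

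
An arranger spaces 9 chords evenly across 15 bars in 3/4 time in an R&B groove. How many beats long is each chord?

5 beats

15 bars × 3 beats/bar = 45 beats total.
45 beats ÷ 9 chords = 5 beats per chord.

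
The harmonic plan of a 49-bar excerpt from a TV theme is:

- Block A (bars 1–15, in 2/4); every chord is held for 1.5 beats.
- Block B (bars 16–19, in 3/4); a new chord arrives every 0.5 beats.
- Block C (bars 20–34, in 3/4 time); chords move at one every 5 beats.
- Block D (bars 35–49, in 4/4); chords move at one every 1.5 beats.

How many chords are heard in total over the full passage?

93 chords

A: 15 bars × 2 beats = 30 beats; 1.5 beats/chord → 20 chords.
B: 4 bars × 3 beats = 12 beats; 0.5 beats/chord → 24 chords.
C: 15 bars × 3 beats = 45 beats; 5 beats/chord → 9 chords.
D: 15 bars × 4 beats = 60 beats; 1.5 beats/chord → 40 chords.
Total: 20 + 24 + 9 + 40 = 93.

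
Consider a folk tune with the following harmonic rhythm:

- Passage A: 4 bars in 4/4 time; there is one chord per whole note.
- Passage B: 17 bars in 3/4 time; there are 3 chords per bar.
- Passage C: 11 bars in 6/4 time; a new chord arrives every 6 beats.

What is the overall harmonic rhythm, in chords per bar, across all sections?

A: 4 × 4 = 16 beats ÷ 4 = 4 chords.
B: 17 × 3 = 51 beats ÷ 1 = 51 chords.
C: 11 × 6 = 66 beats ÷ 6 = 11 chords.
Overall: 66 chords over 32 bars → 66/32 = 33/16 chords per bar.

33/16 chords per bar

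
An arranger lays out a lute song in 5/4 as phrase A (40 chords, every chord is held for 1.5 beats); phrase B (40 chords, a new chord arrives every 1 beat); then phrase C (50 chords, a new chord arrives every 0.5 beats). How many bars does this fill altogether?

A: 40 × 1.5 = 60 beats = 12 bars.
B: 40 × 1 = 40 beats = 8 bars.
C: 50 × 0.5 = 25 beats = 5 bars.
Total: 12 + 8 + 5 = 25 bars.

25 bars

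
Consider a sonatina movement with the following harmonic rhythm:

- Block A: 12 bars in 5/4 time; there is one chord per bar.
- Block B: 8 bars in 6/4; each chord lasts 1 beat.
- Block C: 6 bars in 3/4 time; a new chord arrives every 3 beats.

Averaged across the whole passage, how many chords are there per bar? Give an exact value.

A: 12 × 5 = 60 beats ÷ 5 = 12 chords.
B: 8 × 6 = 48 beats ÷ 1 = 48 chords.
C: 6 × 3 = 18 beats ÷ 3 = 6 chords.
Overall: 66 chords over 26 bars → 66/26 = 33/13 chords per bar.

33/13 chords per bar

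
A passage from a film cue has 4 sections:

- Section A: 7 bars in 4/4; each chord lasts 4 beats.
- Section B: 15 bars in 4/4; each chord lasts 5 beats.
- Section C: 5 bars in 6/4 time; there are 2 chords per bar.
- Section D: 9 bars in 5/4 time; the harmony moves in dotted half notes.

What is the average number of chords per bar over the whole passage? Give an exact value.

11/9 chords per bar

A: 7 bars of 4 beats is 28 beats; at 4 beats each that's 7 chords.
B: 15 bars of 4 beats is 60 beats; at 5 beats each that's 12 chords.
C: 5 bars of 6 beats is 30 beats; at 3 beats each that's 10 chords.
D: 9 bars of 5 beats is 45 beats; at 3 beats each that's 15 chords.
Overall: 44 chords over 36 bars → 44/36 = 11/9 chords per bar.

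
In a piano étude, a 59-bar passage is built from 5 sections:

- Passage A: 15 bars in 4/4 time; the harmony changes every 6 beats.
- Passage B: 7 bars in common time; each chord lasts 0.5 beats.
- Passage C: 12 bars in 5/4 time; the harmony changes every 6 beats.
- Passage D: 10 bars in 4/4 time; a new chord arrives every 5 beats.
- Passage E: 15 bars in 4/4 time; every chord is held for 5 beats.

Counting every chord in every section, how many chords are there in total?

A: 15 bars × 4 beats = 60 beats; 6 beats/chord → 10 chords.
B: 7 bars × 4 beats = 28 beats; 0.5 beats/chord → 56 chords.
C: 12 bars × 5 beats = 60 beats; 6 beats/chord → 10 chords.
D: 10 bars × 4 beats = 40 beats; 5 beats/chord → 8 chords.
E: 15 bars × 4 beats = 60 beats; 5 beats/chord → 12 chords.
Total: 10 + 56 + 10 + 8 + 12 = 96.

96 chords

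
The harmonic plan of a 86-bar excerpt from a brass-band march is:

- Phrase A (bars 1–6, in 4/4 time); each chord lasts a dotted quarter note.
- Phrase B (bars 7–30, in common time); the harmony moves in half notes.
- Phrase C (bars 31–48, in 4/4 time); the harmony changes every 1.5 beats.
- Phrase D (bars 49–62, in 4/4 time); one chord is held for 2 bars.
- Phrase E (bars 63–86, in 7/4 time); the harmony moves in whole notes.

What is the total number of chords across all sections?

161 chords

A: 6·4 = 24 beats, 24/1.5 = 16 chords.
B: 24·4 = 96 beats, 96/2 = 48 chords.
C: 18·4 = 72 beats, 72/1.5 = 48 chords.
D: 14·4 = 56 beats, 56/8 = 7 chords.
E: 24·7 = 168 beats, 168/4 = 42 chords.
Total: 16 + 48 + 48 + 7 + 42 = 161.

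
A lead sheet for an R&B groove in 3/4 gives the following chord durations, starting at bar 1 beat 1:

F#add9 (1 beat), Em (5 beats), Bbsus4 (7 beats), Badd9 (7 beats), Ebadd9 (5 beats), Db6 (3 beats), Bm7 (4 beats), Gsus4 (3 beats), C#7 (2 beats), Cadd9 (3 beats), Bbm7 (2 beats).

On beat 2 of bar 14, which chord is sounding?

Bbm7

Beat 2 of bar 14 is beat (14−1)×3 + 2 = 41 overall.
Running totals: F#add9 ends at 1, Em ends at 6, Bbsus4 ends at 13, Badd9 ends at 20, Ebadd9 ends at 25, Db6 ends at 28, Bm7 ends at 32, Gsus4 ends at 35, C#7 ends at 37, Cadd9 ends at 40, Bbm7 ends at 42.
Beat 41 falls within Bbm7.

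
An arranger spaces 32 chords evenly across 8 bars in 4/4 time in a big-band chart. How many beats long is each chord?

1 beat

8 bars × 4 beats/bar = 32 beats total.
32 beats ÷ 32 chords = 1 beats per chord.
(That is a quarter note.)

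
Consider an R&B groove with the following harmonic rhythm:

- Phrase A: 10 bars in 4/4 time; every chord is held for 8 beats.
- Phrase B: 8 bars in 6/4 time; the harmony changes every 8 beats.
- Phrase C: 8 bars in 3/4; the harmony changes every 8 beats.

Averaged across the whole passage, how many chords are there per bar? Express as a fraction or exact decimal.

7/13 chords per bar

A: 10 bars of 4 beats is 40 beats; at 8 beats each that's 5 chords.
B: 8 bars of 6 beats is 48 beats; at 8 beats each that's 6 chords.
C: 8 bars of 3 beats is 24 beats; at 8 beats each that's 3 chords.
Overall: 14 chords over 26 bars → 14/26 = 7/13 chords per bar.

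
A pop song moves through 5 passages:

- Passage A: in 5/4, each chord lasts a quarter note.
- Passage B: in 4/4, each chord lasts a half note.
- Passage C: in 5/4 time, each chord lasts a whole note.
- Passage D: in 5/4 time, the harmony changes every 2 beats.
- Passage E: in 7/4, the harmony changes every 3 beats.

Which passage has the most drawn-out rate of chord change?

A: 5/1 = 5 chords/bar.
B: 4/2 = 2 chords/bar.
C: 5/4 = 1.25 chords/bar.
D: 5/2 = 2.5 chords/bar.
E: 7/3 = 7/3 chords/bar.
Slowest is C at 1.25 chords/bar.

Passage C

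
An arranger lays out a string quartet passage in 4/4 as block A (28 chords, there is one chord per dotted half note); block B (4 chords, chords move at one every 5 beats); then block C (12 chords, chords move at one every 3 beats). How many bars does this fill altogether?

35 bars

A: 28 × 3 = 84 beats = 21 bars.
B: 4 × 5 = 20 beats = 5 bars.
C: 12 × 3 = 36 beats = 9 bars.
Total: 21 + 5 + 9 = 35 bars.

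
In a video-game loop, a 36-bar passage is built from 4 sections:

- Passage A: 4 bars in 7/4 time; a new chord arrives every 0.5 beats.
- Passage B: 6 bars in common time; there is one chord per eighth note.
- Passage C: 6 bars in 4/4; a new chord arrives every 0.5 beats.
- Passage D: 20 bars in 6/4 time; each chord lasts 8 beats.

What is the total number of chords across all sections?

167 chords

A: 4 bars × 7 beats = 28 beats; 0.5 beats/chord → 56 chords.
B: 6 bars × 4 beats = 24 beats; 0.5 beats/chord → 48 chords.
C: 6 bars × 4 beats = 24 beats; 0.5 beats/chord → 48 chords.
D: 20 bars × 6 beats = 120 beats; 8 beats/chord → 15 chords.
Total: 56 + 48 + 48 + 15 = 167.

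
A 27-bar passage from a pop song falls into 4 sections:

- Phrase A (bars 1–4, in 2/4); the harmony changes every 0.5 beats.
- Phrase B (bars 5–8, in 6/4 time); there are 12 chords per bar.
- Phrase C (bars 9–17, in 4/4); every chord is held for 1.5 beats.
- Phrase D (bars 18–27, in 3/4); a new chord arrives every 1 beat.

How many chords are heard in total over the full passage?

A: 4 bars × 2 beats = 8 beats; 0.5 beats/chord → 16 chords.
B: 4 bars × 6 beats = 24 beats; 0.5 beats/chord → 48 chords.
C: 9 bars × 4 beats = 36 beats; 1.5 beats/chord → 24 chords.
D: 10 bars × 3 beats = 30 beats; 1 beat/chord → 30 chords.
Total: 16 + 48 + 24 + 30 = 118.

118 chords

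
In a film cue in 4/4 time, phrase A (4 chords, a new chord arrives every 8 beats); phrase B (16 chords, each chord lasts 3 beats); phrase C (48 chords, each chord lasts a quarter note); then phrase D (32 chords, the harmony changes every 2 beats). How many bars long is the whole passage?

48 bars

A: 4 × 8 = 32 beats = 8 bars.
B: 16 × 3 = 48 beats = 12 bars.
C: 48 × 1 = 48 beats = 12 bars.
D: 32 × 2 = 64 beats = 16 bars.
Total: 8 + 12 + 12 + 16 = 48 bars.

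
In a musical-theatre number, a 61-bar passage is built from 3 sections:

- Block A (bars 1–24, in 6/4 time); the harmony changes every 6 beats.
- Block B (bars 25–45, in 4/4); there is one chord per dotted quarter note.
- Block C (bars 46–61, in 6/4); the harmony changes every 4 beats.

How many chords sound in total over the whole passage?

A has 144 beats and chords last 6 each, so 24 chords.
B has 84 beats and chords last 1.5 each, so 56 chords.
C has 96 beats and chords last 4 each, so 24 chords.
Total: 24 + 56 + 24 = 104.

104 chords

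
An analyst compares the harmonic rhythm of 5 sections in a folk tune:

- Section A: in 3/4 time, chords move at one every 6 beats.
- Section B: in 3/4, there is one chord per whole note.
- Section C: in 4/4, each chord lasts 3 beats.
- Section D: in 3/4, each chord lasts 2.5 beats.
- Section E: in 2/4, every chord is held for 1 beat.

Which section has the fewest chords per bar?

A: each chord is 6 beats in 3/4, so 0.5 per bar.
B: each chord is 4 beats in 3/4, so 0.75 per bar.
C: each chord is 3 beats in 4/4, so 4/3 per bar.
D: each chord is 2.5 beats in 3/4, so 1.2 per bar.
E: each chord is 1 beat in 2/4, so 2 per bar.
Slowest is A at 0.5 chords/bar.

Section A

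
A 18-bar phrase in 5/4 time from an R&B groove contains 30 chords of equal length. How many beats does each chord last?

18 bars × 5 beats/bar = 90 beats total.
90 beats ÷ 30 chords = 3 beats per chord.
(That is a dotted half note.)

3 beats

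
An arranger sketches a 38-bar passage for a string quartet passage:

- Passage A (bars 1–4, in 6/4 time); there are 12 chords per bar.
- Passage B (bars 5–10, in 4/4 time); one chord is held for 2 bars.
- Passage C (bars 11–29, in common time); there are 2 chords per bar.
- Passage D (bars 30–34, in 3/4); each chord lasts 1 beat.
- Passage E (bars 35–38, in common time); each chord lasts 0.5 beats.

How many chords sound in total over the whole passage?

136 chords

A: 4·6 = 24 beats, 24/0.5 = 48 chords.
B: 6·4 = 24 beats, 24/8 = 3 chords.
C: 19·4 = 76 beats, 76/2 = 38 chords.
D: 5·3 = 15 beats, 15/1 = 15 chords.
E: 4·4 = 16 beats, 16/0.5 = 32 chords.
Total: 48 + 3 + 38 + 15 + 32 = 136.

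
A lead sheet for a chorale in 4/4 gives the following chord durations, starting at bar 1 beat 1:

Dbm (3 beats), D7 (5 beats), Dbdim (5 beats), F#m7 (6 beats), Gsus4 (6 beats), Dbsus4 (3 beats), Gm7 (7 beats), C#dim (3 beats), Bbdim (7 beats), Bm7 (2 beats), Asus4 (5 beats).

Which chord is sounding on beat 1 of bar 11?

Bbdim

Beat 1 of bar 11 is beat (11−1)×4 + 1 = 41 overall.
Running totals: Dbm ends at 3, D7 ends at 8, Dbdim ends at 13, F#m7 ends at 19, Gsus4 ends at 25, Dbsus4 ends at 28, Gm7 ends at 35, C#dim ends at 38, Bbdim ends at 45.
Beat 41 falls within Bbdim.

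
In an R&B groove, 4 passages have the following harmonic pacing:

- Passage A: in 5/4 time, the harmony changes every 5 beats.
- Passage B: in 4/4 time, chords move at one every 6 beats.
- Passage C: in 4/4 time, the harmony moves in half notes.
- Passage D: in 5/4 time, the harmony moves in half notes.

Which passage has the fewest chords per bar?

A: each chord is 5 beats in 5/4, so 1 per bar.
B: each chord is 6 beats in 4/4, so 2/3 per bar.
C: each chord is 2 beats in 4/4, so 2 per bar.
D: each chord is 2 beats in 5/4, so 2.5 per bar.
Slowest is B at 2/3 chords/bar.

Passage B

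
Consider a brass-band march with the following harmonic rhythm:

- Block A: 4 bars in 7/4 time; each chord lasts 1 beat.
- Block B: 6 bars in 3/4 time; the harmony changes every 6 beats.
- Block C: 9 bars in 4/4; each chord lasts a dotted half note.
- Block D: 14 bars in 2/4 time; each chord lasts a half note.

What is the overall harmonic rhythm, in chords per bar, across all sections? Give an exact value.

A: 4 bars of 7 beats is 28 beats; at 1 beat each that's 28 chords.
B: 6 bars of 3 beats is 18 beats; at 6 beats each that's 3 chords.
C: 9 bars of 4 beats is 36 beats; at 3 beats each that's 12 chords.
D: 14 bars of 2 beats is 28 beats; at 2 beats each that's 14 chords.
Overall: 57 chords over 33 bars → 57/33 = 19/11 chords per bar.

19/11 chords per bar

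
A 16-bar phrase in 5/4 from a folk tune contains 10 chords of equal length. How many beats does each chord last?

16 bars × 5 beats/bar = 80 beats total.
80 beats ÷ 10 chords = 8 beats per chord.

8 beats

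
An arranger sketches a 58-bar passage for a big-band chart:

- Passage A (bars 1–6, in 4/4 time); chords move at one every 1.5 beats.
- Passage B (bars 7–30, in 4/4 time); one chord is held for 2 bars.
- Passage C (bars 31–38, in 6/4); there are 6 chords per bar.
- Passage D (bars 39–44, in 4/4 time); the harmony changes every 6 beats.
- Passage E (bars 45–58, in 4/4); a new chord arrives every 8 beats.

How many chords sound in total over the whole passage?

A has 24 beats and chords last 1.5 each, so 16 chords.
B has 96 beats and chords last 8 each, so 12 chords.
C has 48 beats and chords last 1 each, so 48 chords.
D has 24 beats and chords last 6 each, so 4 chords.
E has 56 beats and chords last 8 each, so 7 chords.
Total: 16 + 12 + 48 + 4 + 7 = 87.

87 chords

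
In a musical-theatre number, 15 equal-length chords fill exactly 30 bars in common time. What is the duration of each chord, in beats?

30 bars × 4 beats/bar = 120 beats total.
120 beats ÷ 15 chords = 8 beats per chord.

8 beats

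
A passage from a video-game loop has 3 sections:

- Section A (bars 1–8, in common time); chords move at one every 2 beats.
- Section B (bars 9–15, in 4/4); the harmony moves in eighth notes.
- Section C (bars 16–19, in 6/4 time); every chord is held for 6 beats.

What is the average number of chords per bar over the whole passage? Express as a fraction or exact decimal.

4 chords per bar

A: 8 bars of 4 beats is 32 beats; at 2 beats each that's 16 chords.
B: 7 bars of 4 beats is 28 beats; at 0.5 beats each that's 56 chords.
C: 4 bars of 6 beats is 24 beats; at 6 beats each that's 4 chords.
Overall: 76 chords over 19 bars → 76/19 = 4 chords per bar.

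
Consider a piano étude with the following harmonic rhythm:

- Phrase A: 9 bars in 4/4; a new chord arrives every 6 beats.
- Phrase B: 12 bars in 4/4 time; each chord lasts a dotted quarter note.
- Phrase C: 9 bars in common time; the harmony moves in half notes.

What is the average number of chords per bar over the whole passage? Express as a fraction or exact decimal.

28/15 chords per bar

A: 9 × 4 = 36 beats ÷ 6 = 6 chords.
B: 12 × 4 = 48 beats ÷ 1.5 = 32 chords.
C: 9 × 4 = 36 beats ÷ 2 = 18 chords.
Overall: 56 chords over 30 bars → 56/30 = 28/15 chords per bar.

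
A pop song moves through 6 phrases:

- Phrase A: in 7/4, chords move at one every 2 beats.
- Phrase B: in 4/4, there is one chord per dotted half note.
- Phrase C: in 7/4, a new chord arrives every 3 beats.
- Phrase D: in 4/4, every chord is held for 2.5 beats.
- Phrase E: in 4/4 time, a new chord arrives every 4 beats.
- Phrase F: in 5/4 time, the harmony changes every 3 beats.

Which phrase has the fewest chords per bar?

A: 7/2 = 3.5 chords/bar.
B: 4/3 = 4/3 chords/bar.
C: 7/3 = 7/3 chords/bar.
D: 4/2.5 = 1.6 chords/bar.
E: 4/4 = 1 chord/bar.
F: 5/3 = 5/3 chords/bar.
Slowest is E at 1 chords/bar.

Phrase E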